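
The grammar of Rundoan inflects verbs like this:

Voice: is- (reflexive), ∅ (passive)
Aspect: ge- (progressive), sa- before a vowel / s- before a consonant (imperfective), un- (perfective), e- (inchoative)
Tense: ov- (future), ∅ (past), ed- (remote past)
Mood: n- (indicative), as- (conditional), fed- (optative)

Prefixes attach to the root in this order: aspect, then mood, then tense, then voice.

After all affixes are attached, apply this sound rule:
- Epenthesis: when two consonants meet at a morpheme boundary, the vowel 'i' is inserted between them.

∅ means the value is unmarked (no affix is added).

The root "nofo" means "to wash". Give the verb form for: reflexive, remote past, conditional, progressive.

Attach aspect progressive ge- → genofo.
Attach mood conditional as- → asgenofo.
Attach tense remote past ed- → edasgenofo.
Attach voice reflexive is- → isedasgenofo.
Apply epenthesis: isedasgenofo → isedasigenofo.

isedasigenofo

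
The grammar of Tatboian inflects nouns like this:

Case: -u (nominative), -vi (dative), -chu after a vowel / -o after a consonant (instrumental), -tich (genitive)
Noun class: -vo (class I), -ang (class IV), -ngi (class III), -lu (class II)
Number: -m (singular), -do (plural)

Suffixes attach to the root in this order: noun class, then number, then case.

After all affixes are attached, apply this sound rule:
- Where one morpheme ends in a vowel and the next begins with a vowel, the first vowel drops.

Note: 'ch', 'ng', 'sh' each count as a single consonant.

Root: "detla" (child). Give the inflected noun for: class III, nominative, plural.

detlangidu

Attach noun class class III -ngi → detlangi.
Attach number plural -do → detlangido.
Attach case nominative -u → detlangidou.
Apply vowel deletion: detlangidou → detlangidu.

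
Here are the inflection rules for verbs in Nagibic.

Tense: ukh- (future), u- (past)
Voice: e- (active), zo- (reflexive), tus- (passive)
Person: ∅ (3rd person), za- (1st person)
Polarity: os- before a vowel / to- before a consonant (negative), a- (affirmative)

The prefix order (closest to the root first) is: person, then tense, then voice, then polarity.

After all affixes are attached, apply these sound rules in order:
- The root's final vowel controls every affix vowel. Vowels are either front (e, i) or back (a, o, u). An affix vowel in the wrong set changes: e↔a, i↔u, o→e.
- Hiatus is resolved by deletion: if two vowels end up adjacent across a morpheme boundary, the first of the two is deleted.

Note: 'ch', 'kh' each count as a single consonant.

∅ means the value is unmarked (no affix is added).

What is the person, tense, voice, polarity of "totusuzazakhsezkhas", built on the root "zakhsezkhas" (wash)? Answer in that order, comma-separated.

1st person, past, passive, negative

Segment: to-tus-u-za-zakhsezkhas.
person: za- → 1st person.
tense: u- → past.
voice: tus- → passive.
polarity: os/to- → negative.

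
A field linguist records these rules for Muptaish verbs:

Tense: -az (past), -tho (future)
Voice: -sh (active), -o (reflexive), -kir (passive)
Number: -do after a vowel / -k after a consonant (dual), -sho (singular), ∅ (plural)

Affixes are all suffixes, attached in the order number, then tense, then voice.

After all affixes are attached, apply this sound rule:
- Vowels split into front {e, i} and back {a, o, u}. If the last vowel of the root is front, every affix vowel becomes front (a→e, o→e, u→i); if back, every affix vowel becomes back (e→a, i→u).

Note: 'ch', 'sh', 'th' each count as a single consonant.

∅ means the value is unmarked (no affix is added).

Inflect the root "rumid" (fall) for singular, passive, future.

Attach number singular -sho → rumidsho.
Attach tense future -tho → rumidshotho.
Attach voice passive -kir → rumidshothokir.
Apply vowel harmony: rumidshothokir → rumidshethekir.

rumidshethekir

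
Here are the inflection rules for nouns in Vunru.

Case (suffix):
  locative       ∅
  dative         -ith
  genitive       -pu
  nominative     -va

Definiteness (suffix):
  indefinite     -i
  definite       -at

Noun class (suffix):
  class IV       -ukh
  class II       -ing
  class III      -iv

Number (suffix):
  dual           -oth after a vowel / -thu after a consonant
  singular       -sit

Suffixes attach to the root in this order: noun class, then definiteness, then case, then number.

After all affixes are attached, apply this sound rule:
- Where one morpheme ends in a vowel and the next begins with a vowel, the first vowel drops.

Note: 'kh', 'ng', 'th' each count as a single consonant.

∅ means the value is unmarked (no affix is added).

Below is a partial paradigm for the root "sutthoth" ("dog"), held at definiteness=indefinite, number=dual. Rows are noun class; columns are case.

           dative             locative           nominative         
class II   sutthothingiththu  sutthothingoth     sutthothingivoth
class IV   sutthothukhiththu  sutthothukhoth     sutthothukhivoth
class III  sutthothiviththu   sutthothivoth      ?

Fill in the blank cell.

Attach noun class class III -iv → sutthothiv.
Attach definiteness indefinite -i → sutthothivi.
Attach case nominative -va → sutthothiviva.
Attach number dual -oth (after vowel 'a') → sutthothivivaoth.
Apply vowel deletion: sutthothivivaoth → sutthothivivoth.

sutthothivivoth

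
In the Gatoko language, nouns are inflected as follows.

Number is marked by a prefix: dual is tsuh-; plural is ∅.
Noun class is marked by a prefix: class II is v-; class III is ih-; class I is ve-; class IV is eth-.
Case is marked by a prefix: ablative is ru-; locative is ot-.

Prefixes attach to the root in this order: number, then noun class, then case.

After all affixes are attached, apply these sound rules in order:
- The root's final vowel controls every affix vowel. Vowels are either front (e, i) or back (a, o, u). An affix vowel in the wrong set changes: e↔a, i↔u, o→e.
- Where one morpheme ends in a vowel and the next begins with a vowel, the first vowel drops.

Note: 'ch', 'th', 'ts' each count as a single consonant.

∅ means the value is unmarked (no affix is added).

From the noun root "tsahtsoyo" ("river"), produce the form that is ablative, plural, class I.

number = plural: zero marking, form stays tsahtsoyo.
Attach noun class class I ve- → vetsahtsoyo.
Attach case ablative ru- → ruvetsahtsoyo.
Apply vowel harmony: ruvetsahtsoyo → ruvatsahtsoyo.
Vowel deletion: no change.

ruvatsahtsoyo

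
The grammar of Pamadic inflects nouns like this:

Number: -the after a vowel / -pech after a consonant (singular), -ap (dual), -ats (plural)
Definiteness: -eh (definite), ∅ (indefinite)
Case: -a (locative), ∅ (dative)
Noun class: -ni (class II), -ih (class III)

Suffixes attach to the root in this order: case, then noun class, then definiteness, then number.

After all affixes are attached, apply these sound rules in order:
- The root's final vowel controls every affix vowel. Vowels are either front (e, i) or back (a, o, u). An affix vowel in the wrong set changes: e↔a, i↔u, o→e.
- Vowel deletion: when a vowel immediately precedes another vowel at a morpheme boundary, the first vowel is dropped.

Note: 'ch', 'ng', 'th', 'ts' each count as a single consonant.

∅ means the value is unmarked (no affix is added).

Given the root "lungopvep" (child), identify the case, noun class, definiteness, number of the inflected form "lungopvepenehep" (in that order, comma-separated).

locative, class II, definite, dual

Segment: lungopvep-a-ni-eh-ap.
case: -a → locative.
noun class: -ni → class II.
definiteness: -eh → definite.
number: -ap → dual.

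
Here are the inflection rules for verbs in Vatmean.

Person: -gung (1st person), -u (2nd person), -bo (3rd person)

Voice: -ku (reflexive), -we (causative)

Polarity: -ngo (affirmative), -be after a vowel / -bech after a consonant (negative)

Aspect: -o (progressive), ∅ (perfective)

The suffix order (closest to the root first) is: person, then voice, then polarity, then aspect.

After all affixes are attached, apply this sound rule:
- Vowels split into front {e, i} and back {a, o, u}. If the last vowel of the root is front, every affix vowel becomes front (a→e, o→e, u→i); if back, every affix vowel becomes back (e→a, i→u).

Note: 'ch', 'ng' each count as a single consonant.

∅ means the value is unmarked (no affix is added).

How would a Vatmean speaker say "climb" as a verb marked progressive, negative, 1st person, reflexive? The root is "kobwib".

Attach person 1st person -gung → kobwibgung.
Attach voice reflexive -ku → kobwibgungku.
Attach polarity negative -be (after vowel 'u') → kobwibgungkube.
Attach aspect progressive -o → kobwibgungkubeo.
Apply vowel harmony: kobwibgungkubeo → kobwibgingkibee.

kobwibgingkibee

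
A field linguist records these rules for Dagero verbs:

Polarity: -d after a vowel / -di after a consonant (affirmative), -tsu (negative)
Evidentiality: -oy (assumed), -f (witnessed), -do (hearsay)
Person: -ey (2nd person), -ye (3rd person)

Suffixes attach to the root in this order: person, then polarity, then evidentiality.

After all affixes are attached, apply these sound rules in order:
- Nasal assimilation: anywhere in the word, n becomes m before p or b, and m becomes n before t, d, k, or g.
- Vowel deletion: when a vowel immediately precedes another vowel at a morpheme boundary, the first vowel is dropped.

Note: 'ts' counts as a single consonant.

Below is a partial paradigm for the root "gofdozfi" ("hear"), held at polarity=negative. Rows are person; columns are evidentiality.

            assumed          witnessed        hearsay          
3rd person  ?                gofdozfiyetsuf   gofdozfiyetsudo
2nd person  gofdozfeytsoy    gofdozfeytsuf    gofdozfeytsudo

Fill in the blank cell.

Attach person 3rd person -ye → gofdozfiye.
Attach polarity negative -tsu → gofdozfiyetsu.
Attach evidentiality assumed -oy → gofdozfiyetsuoy.
Nasal assimilation: no change.
Apply vowel deletion: gofdozfiyetsuoy → gofdozfiyetsoy.

gofdozfiyetsoy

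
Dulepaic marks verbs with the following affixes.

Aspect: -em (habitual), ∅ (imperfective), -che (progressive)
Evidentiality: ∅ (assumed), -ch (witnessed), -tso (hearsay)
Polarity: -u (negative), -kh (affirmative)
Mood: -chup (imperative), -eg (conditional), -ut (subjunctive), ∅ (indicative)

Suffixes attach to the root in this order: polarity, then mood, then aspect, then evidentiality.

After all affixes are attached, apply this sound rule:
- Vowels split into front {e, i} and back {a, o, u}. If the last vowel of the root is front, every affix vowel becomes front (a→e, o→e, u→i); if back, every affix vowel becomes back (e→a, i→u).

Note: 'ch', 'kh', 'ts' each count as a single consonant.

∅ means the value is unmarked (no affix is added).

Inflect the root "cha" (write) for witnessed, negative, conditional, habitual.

Attach polarity negative -u → chau.
Attach mood conditional -eg → chaueg.
Attach aspect habitual -em → chauegem.
Attach evidentiality witnessed -ch → chauegemch.
Apply vowel harmony: chauegemch → chauagamch.

chauagamch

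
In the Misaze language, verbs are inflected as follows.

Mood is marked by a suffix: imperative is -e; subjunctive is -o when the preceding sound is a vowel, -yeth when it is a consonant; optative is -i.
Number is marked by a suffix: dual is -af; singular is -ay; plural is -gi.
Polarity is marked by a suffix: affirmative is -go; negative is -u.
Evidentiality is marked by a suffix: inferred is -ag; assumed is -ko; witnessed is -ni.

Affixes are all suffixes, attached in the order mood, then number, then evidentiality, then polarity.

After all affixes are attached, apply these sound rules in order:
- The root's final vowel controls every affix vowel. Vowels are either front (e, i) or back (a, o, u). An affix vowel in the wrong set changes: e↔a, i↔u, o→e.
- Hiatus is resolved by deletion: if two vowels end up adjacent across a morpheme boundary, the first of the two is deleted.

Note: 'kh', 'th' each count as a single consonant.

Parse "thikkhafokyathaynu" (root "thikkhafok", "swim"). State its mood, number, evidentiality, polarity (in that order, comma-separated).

Segment: thikkhafok-yeth-ay-ni-u.
mood: -o/yeth → subjunctive.
number: -ay → singular.
evidentiality: -ni → witnessed.
polarity: -u → negative.

subjunctive, singular, witnessed, negative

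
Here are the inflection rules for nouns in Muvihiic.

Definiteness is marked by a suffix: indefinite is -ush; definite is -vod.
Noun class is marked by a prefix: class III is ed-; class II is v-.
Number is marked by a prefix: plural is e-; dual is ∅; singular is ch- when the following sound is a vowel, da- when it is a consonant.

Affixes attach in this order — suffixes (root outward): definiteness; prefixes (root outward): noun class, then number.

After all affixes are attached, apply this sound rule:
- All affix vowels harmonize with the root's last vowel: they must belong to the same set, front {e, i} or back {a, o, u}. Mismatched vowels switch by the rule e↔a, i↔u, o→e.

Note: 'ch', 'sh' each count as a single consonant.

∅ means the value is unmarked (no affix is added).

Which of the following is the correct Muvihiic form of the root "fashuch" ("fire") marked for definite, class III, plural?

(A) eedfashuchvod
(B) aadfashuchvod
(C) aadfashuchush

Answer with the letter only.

B

Attach definiteness definite -vod → fashuchvod.
Attach noun class class III ed- → edfashuchvod.
Attach number plural e- → eedfashuchvod.
Apply vowel harmony: eedfashuchvod → aadfashuchvod.
So the correct form is aadfashuchvod, option (B).
(A) eedfashuchvod is wrong: it fails to apply the sound rule(s).
(C) aadfashuchush is wrong: it uses indefinite instead of definite for definiteness.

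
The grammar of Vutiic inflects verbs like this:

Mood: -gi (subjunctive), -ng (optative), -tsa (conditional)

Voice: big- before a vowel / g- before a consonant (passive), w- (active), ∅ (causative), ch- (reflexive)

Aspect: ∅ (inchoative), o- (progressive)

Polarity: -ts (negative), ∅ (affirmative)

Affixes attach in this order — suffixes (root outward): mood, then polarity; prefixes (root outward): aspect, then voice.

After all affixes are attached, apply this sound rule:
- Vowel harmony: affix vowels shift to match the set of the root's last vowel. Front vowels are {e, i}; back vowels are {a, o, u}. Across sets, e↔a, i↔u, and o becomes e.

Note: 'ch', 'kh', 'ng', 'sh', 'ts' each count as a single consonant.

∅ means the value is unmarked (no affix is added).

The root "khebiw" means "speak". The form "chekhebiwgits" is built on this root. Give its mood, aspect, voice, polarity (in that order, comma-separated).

subjunctive, progressive, reflexive, negative

Segment: ch-o-khebiw-gi-ts.
mood: -gi → subjunctive.
aspect: o- → progressive.
voice: ch- → reflexive.
polarity: -ts → negative.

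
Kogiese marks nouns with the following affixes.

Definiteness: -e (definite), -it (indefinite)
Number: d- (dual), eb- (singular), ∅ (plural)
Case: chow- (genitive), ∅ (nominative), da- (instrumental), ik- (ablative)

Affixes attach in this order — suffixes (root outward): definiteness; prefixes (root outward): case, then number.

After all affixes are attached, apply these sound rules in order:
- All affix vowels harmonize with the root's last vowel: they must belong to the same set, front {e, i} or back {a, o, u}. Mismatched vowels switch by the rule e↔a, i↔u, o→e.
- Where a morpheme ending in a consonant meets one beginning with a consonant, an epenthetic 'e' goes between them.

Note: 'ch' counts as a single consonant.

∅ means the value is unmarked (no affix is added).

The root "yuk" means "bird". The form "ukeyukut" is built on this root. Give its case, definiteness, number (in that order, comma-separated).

Segment: ik-yuk-it.
case: ik- → ablative.
definiteness: -it → indefinite.
number: ∅ → plural.

ablative, indefinite, plural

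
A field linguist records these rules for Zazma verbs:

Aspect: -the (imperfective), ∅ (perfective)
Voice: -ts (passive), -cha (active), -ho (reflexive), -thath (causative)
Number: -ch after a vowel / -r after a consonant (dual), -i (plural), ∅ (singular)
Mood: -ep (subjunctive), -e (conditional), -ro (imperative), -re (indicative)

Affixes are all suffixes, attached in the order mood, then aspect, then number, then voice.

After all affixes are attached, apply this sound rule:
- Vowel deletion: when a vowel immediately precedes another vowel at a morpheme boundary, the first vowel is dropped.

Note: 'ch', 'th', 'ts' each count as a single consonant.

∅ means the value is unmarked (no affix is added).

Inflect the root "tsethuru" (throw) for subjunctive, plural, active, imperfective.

Attach mood subjunctive -ep → tsethuruep.
Attach aspect imperfective -the → tsethuruepthe.
Attach number plural -i → tsethuruepthei.
Attach voice active -cha → tsethurueptheicha.
Apply vowel deletion: tsethurueptheicha → tsethurepthicha.

tsethurepthicha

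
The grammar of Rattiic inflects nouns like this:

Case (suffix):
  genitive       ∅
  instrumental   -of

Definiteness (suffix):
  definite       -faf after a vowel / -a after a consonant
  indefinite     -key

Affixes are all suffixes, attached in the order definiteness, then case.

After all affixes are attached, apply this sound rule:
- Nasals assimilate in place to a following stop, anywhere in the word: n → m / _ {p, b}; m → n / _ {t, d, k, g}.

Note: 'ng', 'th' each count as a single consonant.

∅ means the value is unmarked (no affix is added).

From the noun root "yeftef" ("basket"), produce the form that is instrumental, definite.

Attach definiteness definite -a (after consonant 'f') → yeftefa.
Attach case instrumental -of → yeftefaof.
Nasal assimilation: no change.

yeftefaof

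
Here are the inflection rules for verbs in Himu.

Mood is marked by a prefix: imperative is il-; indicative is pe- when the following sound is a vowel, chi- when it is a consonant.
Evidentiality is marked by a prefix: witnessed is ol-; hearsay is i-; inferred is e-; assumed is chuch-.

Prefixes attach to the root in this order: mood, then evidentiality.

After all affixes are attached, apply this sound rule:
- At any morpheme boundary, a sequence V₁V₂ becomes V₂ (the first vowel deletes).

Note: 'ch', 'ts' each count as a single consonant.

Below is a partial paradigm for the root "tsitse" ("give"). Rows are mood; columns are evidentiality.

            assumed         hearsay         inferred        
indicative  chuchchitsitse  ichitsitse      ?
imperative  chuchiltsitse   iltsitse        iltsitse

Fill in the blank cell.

echitsitse

Attach mood indicative chi- (before consonant 'ts') → chitsitse.
Attach evidentiality inferred e- → echitsitse.
Vowel deletion: no change.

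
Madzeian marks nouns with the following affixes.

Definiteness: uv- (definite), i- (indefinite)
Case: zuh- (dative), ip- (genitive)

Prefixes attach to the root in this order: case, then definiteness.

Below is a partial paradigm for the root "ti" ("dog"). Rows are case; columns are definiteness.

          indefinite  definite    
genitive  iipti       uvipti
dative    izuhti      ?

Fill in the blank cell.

Attach case dative zuh- → zuhti.
Attach definiteness definite uv- → uvzuhti.

uvzuhti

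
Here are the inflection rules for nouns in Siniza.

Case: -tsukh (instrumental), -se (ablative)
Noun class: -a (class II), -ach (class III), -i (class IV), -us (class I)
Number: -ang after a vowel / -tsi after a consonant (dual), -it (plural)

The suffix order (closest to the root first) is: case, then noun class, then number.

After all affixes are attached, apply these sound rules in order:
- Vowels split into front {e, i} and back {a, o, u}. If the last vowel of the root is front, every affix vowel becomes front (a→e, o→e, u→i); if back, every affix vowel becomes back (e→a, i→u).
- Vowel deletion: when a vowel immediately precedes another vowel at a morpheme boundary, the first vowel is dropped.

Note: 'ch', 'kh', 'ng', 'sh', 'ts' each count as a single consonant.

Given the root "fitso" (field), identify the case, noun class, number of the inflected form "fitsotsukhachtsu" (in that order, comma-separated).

instrumental, class III, dual

Segment: fitso-tsukh-ach-tsi.
case: -tsukh → instrumental.
noun class: -ach → class III.
number: -ang/tsi → dual.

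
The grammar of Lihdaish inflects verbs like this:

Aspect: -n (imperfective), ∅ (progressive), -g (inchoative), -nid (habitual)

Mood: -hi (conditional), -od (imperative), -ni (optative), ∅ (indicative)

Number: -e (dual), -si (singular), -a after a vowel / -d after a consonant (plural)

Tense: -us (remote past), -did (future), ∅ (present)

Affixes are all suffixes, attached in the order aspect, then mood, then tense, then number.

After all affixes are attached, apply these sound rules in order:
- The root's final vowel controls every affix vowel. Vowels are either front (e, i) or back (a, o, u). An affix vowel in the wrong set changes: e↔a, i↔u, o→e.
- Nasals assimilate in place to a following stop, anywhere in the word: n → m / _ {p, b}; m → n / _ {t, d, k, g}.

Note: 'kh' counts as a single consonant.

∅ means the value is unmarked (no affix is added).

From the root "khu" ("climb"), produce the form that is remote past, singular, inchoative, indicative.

khugussu

Attach aspect inchoative -g → khug.
mood = indicative: zero marking, form stays khug.
Attach tense remote past -us → khugus.
Attach number singular -si → khugussi.
Apply vowel harmony: khugussi → khugussu.
Nasal assimilation: no change.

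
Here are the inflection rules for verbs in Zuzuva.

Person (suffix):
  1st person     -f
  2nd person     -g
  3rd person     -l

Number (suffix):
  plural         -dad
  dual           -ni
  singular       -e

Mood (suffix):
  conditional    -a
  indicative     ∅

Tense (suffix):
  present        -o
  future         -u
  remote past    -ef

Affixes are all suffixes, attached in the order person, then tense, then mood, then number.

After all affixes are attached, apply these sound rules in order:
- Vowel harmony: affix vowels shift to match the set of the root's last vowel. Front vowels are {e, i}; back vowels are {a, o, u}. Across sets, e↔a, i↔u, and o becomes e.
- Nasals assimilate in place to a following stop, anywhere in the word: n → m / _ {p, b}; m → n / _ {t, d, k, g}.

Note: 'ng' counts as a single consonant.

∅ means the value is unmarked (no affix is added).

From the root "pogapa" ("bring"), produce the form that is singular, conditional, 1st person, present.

Attach person 1st person -f → pogapaf.
Attach tense present -o → pogapafo.
Attach mood conditional -a → pogapafoa.
Attach number singular -e → pogapafoae.
Apply vowel harmony: pogapafoae → pogapafoaa.
Nasal assimilation: no change.

pogapafoaa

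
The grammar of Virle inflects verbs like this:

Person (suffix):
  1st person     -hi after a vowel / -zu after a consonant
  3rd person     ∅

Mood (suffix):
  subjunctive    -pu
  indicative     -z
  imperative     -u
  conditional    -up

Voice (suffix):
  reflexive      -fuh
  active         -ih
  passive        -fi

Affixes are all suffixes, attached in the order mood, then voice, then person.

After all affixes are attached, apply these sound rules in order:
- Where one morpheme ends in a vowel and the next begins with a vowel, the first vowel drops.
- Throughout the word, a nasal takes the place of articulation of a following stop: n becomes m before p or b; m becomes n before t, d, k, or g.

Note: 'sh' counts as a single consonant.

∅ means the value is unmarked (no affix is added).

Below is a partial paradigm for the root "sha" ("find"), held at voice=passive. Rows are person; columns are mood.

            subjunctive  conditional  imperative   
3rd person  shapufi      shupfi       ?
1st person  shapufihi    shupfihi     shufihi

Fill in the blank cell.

shufi

Attach mood imperative -u → shau.
Attach voice passive -fi → shaufi.
person = 3rd person: zero marking, form stays shaufi.
Apply vowel deletion: shaufi → shufi.
Nasal assimilation: no change.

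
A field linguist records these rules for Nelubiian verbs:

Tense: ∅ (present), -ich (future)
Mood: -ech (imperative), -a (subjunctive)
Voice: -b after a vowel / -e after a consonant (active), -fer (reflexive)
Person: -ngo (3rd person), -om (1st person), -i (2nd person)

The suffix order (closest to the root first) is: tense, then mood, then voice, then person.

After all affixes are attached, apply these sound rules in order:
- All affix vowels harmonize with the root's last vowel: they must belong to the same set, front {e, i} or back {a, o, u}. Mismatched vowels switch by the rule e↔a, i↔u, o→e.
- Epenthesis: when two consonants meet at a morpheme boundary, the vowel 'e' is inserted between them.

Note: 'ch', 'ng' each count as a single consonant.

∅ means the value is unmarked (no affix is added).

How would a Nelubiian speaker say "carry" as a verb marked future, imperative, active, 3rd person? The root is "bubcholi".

Attach tense future -ich → bubcholiich.
Attach mood imperative -ech → bubcholiichech.
Attach voice active -e (after consonant 'ch') → bubcholiicheche.
Attach person 3rd person -ngo → bubcholiichechengo.
Apply vowel harmony: bubcholiichechengo → bubcholiichechenge.
Epenthesis: no change.

bubcholiichechenge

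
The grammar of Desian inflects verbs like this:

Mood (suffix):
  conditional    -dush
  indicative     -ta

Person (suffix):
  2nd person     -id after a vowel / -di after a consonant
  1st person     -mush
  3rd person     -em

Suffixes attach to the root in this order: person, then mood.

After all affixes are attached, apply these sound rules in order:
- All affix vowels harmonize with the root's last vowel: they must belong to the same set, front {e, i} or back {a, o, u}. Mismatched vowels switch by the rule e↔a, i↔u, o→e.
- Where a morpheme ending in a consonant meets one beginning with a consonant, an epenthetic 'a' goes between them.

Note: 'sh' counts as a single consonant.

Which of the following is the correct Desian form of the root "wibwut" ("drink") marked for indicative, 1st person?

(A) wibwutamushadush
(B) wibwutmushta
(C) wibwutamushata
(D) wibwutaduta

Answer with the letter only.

Attach person 1st person -mush → wibwutmush.
Attach mood indicative -ta → wibwutmushta.
Vowel harmony: no change.
Apply epenthesis: wibwutmushta → wibwutamushata.
So the correct form is wibwutamushata, option (C).
(D) wibwutaduta is wrong: it uses 2nd person instead of 1st person for person.
(B) wibwutmushta is wrong: it fails to apply the sound rule(s).
(A) wibwutamushadush is wrong: it uses conditional instead of indicative for mood.

C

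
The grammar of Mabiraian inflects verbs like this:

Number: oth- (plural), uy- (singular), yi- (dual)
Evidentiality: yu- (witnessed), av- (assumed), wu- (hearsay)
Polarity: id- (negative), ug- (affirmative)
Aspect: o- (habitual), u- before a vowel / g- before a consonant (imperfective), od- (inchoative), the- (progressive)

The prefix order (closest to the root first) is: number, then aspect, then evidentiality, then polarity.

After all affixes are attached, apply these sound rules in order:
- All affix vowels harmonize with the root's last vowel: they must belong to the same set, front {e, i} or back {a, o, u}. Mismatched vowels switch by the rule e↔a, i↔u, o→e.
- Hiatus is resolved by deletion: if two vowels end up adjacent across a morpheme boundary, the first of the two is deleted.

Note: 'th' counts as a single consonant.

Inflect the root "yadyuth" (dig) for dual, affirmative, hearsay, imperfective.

ugwugyuyadyuth

Attach number dual yi- → yiyadyuth.
Attach aspect imperfective g- (before consonant 'y') → gyiyadyuth.
Attach evidentiality hearsay wu- → wugyiyadyuth.
Attach polarity affirmative ug- → ugwugyiyadyuth.
Apply vowel harmony: ugwugyiyadyuth → ugwugyuyadyuth.
Vowel deletion: no change.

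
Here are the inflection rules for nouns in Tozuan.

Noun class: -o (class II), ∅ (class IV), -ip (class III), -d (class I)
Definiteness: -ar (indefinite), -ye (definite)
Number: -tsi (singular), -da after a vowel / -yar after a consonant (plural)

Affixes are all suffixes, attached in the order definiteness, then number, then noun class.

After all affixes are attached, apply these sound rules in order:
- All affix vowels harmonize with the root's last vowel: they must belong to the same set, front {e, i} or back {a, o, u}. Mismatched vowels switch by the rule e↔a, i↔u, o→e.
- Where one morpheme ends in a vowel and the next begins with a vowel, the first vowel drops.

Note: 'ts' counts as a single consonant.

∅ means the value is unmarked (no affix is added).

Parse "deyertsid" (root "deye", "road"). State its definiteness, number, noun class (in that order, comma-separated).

indefinite, singular, class I

Segment: deye-ar-tsi-d.
definiteness: -ar → indefinite.
number: -tsi → singular.
noun class: -d → class I.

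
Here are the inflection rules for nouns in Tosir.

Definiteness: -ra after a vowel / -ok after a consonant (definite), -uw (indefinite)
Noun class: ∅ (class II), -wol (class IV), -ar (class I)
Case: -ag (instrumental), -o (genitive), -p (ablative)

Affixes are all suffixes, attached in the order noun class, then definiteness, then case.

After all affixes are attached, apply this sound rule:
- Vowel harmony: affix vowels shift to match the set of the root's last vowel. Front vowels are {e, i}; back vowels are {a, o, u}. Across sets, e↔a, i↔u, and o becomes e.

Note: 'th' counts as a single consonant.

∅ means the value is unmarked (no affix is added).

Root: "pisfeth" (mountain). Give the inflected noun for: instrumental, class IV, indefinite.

pisfethweliweg

Attach noun class class IV -wol → pisfethwol.
Attach definiteness indefinite -uw → pisfethwoluw.
Attach case instrumental -ag → pisfethwoluwag.
Apply vowel harmony: pisfethwoluwag → pisfethweliweg.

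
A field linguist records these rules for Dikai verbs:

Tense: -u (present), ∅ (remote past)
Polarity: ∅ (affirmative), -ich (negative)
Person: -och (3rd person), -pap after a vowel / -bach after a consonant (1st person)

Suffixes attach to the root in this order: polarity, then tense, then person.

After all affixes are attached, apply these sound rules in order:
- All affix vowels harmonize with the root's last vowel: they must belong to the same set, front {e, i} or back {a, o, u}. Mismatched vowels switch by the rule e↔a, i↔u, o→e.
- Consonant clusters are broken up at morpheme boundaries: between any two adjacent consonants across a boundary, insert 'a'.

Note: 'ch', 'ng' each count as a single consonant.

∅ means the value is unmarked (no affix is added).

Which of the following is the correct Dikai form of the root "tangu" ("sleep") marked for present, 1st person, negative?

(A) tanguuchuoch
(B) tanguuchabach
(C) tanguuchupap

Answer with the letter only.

Attach polarity negative -ich → tanguich.
Attach tense present -u → tanguichu.
Attach person 1st person -pap (after vowel 'u') → tanguichupap.
Apply vowel harmony: tanguichupap → tanguuchupap.
Epenthesis: no change.
So the correct form is tanguuchupap, option (C).
(A) tanguuchuoch is wrong: it uses 3rd person instead of 1st person for person.
(B) tanguuchabach is wrong: it uses remote past instead of present for tense.

C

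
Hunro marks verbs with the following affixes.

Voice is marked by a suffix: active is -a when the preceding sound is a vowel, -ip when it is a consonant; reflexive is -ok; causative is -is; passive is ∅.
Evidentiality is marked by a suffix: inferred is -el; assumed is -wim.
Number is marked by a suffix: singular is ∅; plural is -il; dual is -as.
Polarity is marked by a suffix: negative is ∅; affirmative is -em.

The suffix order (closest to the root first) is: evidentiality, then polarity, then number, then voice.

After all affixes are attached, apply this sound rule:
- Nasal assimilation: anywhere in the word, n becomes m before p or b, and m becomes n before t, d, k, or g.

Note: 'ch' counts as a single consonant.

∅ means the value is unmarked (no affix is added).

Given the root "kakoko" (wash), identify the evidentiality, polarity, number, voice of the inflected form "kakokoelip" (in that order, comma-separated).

Segment: kakoko-el-ip.
evidentiality: -el → inferred.
polarity: ∅ → negative.
number: ∅ → singular.
voice: -a/ip → active.

inferred, negative, singular, active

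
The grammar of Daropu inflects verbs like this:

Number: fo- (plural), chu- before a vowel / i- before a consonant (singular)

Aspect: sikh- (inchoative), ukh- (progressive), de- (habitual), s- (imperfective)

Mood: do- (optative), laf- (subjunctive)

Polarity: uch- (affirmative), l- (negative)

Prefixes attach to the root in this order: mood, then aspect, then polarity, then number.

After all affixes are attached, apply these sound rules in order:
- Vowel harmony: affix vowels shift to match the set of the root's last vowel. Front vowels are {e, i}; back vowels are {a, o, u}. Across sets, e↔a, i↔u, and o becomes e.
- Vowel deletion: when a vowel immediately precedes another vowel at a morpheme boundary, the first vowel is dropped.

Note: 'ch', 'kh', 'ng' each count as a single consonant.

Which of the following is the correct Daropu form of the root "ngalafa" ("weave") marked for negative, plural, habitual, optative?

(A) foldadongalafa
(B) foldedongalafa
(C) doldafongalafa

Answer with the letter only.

A

Attach mood optative do- → dongalafa.
Attach aspect habitual de- → dedongalafa.
Attach polarity negative l- → ldedongalafa.
Attach number plural fo- → foldedongalafa.
Apply vowel harmony: foldedongalafa → foldadongalafa.
Vowel deletion: no change.
So the correct form is foldadongalafa, option (A).
(C) doldafongalafa is wrong: it has the affixes in the wrong order.
(B) foldedongalafa is wrong: it fails to apply the sound rule(s).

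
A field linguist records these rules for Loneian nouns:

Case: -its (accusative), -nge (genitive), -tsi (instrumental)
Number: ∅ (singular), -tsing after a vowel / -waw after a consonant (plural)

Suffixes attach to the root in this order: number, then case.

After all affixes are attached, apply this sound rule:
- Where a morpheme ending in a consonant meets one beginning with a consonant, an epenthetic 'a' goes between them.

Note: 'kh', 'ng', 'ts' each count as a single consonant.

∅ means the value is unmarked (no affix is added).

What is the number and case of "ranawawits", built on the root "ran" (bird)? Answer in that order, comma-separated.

plural, accusative

Segment: ran-waw-its.
number: -tsing/waw → plural.
case: -its → accusative.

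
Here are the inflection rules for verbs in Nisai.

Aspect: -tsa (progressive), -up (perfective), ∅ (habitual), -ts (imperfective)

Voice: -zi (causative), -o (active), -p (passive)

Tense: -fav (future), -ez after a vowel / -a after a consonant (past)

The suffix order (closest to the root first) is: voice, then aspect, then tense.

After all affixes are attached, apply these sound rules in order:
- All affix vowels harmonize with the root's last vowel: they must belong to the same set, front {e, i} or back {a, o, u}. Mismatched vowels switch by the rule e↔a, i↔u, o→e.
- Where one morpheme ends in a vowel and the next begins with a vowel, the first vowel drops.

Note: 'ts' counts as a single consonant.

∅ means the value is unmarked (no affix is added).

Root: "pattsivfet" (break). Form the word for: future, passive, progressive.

pattsivfetptsefev

Attach voice passive -p → pattsivfetp.
Attach aspect progressive -tsa → pattsivfetptsa.
Attach tense future -fav → pattsivfetptsafav.
Apply vowel harmony: pattsivfetptsafav → pattsivfetptsefev.
Vowel deletion: no change.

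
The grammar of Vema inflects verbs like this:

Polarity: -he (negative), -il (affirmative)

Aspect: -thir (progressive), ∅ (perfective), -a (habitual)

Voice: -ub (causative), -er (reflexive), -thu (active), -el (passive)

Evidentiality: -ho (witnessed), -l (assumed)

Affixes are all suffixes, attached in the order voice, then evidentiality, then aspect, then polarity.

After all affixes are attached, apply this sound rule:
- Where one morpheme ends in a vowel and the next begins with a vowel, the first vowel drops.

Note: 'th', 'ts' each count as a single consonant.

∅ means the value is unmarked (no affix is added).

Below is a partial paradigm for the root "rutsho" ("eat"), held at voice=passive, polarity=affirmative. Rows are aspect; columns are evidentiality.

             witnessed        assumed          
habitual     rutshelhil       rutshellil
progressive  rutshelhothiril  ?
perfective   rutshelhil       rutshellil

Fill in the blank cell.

Attach voice passive -el → rutshoel.
Attach evidentiality assumed -l → rutshoell.
Attach aspect progressive -thir → rutshoellthir.
Attach polarity affirmative -il → rutshoellthiril.
Apply vowel deletion: rutshoellthiril → rutshellthiril.

rutshellthiril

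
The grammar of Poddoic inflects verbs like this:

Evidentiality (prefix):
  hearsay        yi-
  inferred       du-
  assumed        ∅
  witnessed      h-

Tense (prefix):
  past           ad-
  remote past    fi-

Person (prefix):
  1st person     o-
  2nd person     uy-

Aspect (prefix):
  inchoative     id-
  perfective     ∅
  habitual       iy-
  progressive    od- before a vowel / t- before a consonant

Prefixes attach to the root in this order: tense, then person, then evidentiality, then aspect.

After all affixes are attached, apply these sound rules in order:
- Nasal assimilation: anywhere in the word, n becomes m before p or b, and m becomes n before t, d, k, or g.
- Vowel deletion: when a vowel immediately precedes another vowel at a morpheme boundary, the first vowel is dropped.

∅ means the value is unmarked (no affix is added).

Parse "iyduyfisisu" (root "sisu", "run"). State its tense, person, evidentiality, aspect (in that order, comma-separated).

remote past, 2nd person, inferred, habitual

Segment: iy-du-uy-fi-sisu.
tense: fi- → remote past.
person: uy- → 2nd person.
evidentiality: du- → inferred.
aspect: iy- → habitual.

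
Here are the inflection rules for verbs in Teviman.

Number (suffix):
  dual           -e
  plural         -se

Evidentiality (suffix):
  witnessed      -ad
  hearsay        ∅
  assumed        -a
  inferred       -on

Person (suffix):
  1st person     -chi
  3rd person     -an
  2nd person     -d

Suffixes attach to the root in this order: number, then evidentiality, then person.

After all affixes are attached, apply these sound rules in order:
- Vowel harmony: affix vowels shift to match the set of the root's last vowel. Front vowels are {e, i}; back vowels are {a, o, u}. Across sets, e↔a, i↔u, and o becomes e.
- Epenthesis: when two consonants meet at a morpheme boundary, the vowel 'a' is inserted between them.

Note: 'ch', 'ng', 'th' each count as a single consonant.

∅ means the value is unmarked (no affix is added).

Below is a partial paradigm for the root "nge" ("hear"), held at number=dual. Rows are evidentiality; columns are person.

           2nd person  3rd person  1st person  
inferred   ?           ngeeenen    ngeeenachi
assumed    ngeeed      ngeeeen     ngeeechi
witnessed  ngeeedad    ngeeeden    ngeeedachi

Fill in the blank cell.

ngeeenad

Attach number dual -e → ngee.
Attach evidentiality inferred -on → ngeeon.
Attach person 2nd person -d → ngeeond.
Apply vowel harmony: ngeeond → ngeeend.
Apply epenthesis: ngeeend → ngeeenad.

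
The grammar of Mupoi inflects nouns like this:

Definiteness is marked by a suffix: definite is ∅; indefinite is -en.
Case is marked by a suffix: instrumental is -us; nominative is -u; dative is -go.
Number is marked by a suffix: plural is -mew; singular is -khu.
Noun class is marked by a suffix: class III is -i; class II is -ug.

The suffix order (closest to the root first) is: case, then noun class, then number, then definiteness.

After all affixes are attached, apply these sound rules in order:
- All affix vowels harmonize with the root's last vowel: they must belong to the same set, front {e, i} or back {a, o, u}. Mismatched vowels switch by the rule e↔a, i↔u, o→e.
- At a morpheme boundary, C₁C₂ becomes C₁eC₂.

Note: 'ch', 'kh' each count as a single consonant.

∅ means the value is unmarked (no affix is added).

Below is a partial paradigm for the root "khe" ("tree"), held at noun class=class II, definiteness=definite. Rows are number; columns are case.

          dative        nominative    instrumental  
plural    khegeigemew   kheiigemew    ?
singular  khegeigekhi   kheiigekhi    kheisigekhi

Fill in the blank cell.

kheisigemew

Attach case instrumental -us → kheus.
Attach noun class class II -ug → kheusug.
Attach number plural -mew → kheusugmew.
definiteness = definite: zero marking, form stays kheusugmew.
Apply vowel harmony: kheusugmew → kheisigmew.
Apply epenthesis: kheisigmew → kheisigemew.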